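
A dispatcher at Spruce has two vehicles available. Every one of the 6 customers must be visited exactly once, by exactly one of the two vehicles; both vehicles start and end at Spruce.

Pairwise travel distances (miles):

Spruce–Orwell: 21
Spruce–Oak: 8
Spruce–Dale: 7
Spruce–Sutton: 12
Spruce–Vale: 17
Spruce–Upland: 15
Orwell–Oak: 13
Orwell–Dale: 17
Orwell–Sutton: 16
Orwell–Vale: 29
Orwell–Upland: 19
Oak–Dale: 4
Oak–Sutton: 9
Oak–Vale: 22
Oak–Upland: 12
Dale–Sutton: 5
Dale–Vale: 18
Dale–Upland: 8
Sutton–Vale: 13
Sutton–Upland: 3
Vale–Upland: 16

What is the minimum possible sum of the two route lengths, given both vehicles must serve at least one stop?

Minimum combined distance: 87 miles.

Check every non-empty split of the stops between the two vehicles; for each half take its own optimal tour:
  {Orwell} + {Oak, Dale, Sutton, Vale, Upland}: 42 + 53 = 95
  {Oak} + {Orwell, Dale, Sutton, Vale, Upland}: 16 + 76 = 92
  {Orwell, Oak} + {Dale, Sutton, Vale, Upland}: 42 + 48 = 90
  {Dale} + {Orwell, Oak, Sutton, Vale, Upland}: 14 + 73 = 87
  {Orwell, Dale} + {Oak, Sutton, Vale, Upland}: 45 + 53 = 98
  {Oak, Dale} + {Orwell, Sutton, Vale, Upland}: 19 + 73 = 92
  … (31 splits in total)
Best: vehicle 1 Spruce → Dale → Spruce = 14; vehicle 2 Spruce → Oak → Orwell → Sutton → Upland → Vale → Spruce = 73; combined 87.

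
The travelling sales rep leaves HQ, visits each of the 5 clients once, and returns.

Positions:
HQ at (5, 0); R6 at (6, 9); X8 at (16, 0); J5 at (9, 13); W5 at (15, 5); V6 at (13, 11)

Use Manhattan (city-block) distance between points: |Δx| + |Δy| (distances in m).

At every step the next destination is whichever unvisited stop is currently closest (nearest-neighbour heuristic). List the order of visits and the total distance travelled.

48 m along HQ → R6 → J5 → V6 → W5 → X8 → HQ.

From HQ: distances to unvisited — R6=10, X8=11, W5=15, J5=17, V6=19. Nearest is R6 (10).
From R6: distances to unvisited — J5=7, V6=9, W5=13, X8=19. Nearest is J5 (7).
From J5: distances to unvisited — V6=6, W5=14, X8=20. Nearest is V6 (6).
From V6: distances to unvisited — W5=8, X8=14. Nearest is W5 (8).
From W5: distances to unvisited — X8=6. Nearest is X8 (6).
Return X8→HQ: 11.
Total = 10 + 7 + 6 + 8 + 6 + 11 = 48.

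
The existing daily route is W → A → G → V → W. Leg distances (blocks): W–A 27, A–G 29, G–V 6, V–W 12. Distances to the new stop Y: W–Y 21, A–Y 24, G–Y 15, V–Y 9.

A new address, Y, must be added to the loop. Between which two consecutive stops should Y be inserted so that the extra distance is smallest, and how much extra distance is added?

+10 blocks — insert Y between A and G.

Insertion cost between consecutive stops i–j is d(i,Y) + d(Y,j) − d(i,j):
  between W and A: 21 + 24 − 27 = 18
  between A and G: 24 + 15 − 29 = 10
  between G and V: 15 + 9 − 6 = 18
  between V and W: 9 + 21 − 12 = 18
Cheapest insertion is between A and G, adding 10.
New total = 74 + 10 = 84.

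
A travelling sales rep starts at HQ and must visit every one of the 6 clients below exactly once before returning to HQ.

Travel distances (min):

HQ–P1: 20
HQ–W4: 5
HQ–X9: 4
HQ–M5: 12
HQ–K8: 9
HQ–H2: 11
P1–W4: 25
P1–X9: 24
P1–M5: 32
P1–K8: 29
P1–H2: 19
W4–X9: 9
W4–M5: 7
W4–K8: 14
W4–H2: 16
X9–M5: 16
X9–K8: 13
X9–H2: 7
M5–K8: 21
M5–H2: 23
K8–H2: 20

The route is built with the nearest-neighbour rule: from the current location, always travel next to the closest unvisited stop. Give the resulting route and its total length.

At HQ the remaining stops are X9 4, W4 5, K8 9, H2 11, M5 12, P1 20; go to X9.
At X9 the remaining stops are H2 7, W4 9, K8 13, M5 16, P1 24; go to H2.
At H2 the remaining stops are W4 16, P1 19, K8 20, M5 23; go to W4.
At W4 the remaining stops are M5 7, K8 14, P1 25; go to M5.
At M5 the remaining stops are K8 21, P1 32; go to K8.
At K8 the remaining stops are P1 29; go to P1.
Return P1→HQ: 20.
Total = 4 + 7 + 16 + 7 + 21 + 29 + 20 = 104.

Nearest-neighbour total = 104 min; route HQ → X9 → H2 → W4 → M5 → K8 → P1 → HQ.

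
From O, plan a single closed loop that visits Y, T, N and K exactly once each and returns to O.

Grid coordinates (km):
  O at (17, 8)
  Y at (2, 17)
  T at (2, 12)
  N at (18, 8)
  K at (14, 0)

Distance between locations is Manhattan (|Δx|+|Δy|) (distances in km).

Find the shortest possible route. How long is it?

Shortest round trip = 66 km.

With 4 stops there are 4!/2 = 12 distinct round trips (a route and its reverse cost the same).
O-Y-T-N-K-O: 24+5+20+12+11 = 72
O-Y-T-K-N-O: 24+5+24+12+1 = 66
O-Y-N-T-K-O: 24+25+20+24+11 = 104
O-Y-N-K-T-O: 24+25+12+24+19 = 104
O-Y-K-T-N-O: 24+29+24+20+1 = 98
O-Y-K-N-T-O: 24+29+12+20+19 = 104
O-T-Y-N-K-O: 19+5+25+12+11 = 72
O-T-Y-K-N-O: 19+5+29+12+1 = 66
O-T-N-Y-K-O: 19+20+25+29+11 = 104
O-T-K-Y-N-O: 19+24+29+25+1 = 98
O-N-Y-T-K-O: 1+25+5+24+11 = 66
O-N-T-Y-K-O: 1+20+5+29+11 = 66
The minimum is 66.
One optimal route: O → Y → T → K → N → O (or its reverse).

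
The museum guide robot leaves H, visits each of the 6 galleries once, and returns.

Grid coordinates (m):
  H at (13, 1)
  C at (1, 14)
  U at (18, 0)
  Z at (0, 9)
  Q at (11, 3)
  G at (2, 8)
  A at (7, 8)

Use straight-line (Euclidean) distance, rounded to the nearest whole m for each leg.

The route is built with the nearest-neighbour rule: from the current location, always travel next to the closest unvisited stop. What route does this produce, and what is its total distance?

H → [Q:3 / U:5 / A:9 / G:13 / Z:15 / C:18] → Q (3)
Q → [A:6 / U:8 / G:10 / Z:13 / C:15] → A (6)
A → [G:5 / Z:7 / C:8 / U:14] → G (5)
G → [Z:2 / C:6 / U:18] → Z (2)
Z → [C:5 / U:20] → C (5)
C → [U:22] → U (22)
Return U→H: 5.
Total = 3 + 6 + 5 + 2 + 5 + 22 + 5 = 48.

Total distance 48 m via the nearest-neighbour route H → Q → A → G → Z → C → U → H.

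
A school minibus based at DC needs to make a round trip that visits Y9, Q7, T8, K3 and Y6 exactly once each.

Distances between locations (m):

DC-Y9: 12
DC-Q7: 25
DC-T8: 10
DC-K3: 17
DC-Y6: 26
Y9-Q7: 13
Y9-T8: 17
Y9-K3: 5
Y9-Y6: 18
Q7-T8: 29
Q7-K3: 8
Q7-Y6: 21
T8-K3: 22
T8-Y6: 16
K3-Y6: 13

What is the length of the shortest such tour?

72 m — the shortest possible round trip.

There are 60 distinct closed tours to check (reversals are equivalent).
DC - Y9 - Q7 - T8 - K3 - Y6 - DC: 12+13+29+22+13+26 = 115
DC - Y9 - Q7 - T8 - Y6 - K3 - DC: 12+13+29+16+13+17 = 100
DC - Y9 - Q7 - K3 - T8 - Y6 - DC: 12+13+8+22+16+26 = 97
DC - Y9 - Q7 - K3 - Y6 - T8 - DC: 12+13+8+13+16+10 = 72
DC - Y9 - Q7 - Y6 - T8 - K3 - DC: 12+13+21+16+22+17 = 101
DC - Y9 - Q7 - Y6 - K3 - T8 - DC: 12+13+21+13+22+10 = 91
DC - Y9 - T8 - Q7 - K3 - Y6 - DC: 12+17+29+8+13+26 = 105
DC - Y9 - T8 - Q7 - Y6 - K3 - DC: 12+17+29+21+13+17 = 109
DC - Y9 - T8 - K3 - Q7 - Y6 - DC: 12+17+22+8+21+26 = 106
DC - Y9 - T8 - K3 - Y6 - Q7 - DC: 12+17+22+13+21+25 = 110
DC - Y9 - T8 - Y6 - Q7 - K3 - DC: 12+17+16+21+8+17 = 91
DC - Y9 - T8 - Y6 - K3 - Q7 - DC: 12+17+16+13+8+25 = 91
DC - Y9 - K3 - Q7 - T8 - Y6 - DC: 12+5+8+29+16+26 = 96
DC - Y9 - K3 - Q7 - Y6 - T8 - DC: 12+5+8+21+16+10 = 72
… (46 more)
The minimum is 72.
One optimal route: DC → Y9 → Q7 → K3 → Y6 → T8 → DC (or its reverse).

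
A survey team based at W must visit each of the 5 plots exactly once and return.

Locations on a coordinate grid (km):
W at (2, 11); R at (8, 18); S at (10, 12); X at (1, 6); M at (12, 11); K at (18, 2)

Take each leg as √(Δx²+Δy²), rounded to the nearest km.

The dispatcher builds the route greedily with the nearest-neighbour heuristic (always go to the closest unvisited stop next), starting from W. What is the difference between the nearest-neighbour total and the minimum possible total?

13 km longer than the optimal tour.

W: X=5, S=8, R=9, M=10, K=18 ⇒ X
X: S=11, M=12, R=14, K=17 ⇒ S
S: M=2, R=6, K=13 ⇒ M
M: R=8, K=11 ⇒ R
R: K=19 ⇒ K
NN route W → X → S → M → R → K → W costs 63.
Optimal: W → R → S → M → K → X → W costs 50 (by enumerating all 60 distinct tours).
Excess = 63 − 50 = 13.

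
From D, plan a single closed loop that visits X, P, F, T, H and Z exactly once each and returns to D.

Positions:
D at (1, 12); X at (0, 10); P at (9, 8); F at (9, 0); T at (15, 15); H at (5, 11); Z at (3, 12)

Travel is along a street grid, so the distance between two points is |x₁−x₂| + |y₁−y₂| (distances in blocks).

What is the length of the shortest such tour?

There are 360 distinct closed tours to check (reversals are equivalent).
D - X - P - F - T - H - Z - D: 3+11+8+21+14+3+2 = 62
D - X - P - F - T - Z - H - D: 3+11+8+21+15+3+5 = 66
D - X - P - F - H - T - Z - D: 3+11+8+15+14+15+2 = 68
D - X - P - F - H - Z - T - D: 3+11+8+15+3+15+17 = 72
D - X - P - F - Z - T - H - D: 3+11+8+18+15+14+5 = 74
D - X - P - F - Z - H - T - D: 3+11+8+18+3+14+17 = 74
D - X - P - T - F - H - Z - D: 3+11+13+21+15+3+2 = 68
D - X - P - T - F - Z - H - D: 3+11+13+21+18+3+5 = 74
… (352 more)
The minimum is 62.
One optimal route: D → X → P → F → T → H → Z → D (or its reverse).

Minimum total distance: 62 blocks.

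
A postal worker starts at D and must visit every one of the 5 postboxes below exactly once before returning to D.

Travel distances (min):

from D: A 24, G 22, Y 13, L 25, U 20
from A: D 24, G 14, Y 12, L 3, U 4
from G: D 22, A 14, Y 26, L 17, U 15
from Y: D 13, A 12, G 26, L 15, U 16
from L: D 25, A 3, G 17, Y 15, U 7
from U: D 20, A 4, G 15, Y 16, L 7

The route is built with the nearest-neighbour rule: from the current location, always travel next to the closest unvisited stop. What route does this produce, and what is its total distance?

Total distance 72 min via the nearest-neighbour route D → Y → A → L → U → G → D.

At D the remaining stops are Y 13, U 20, G 22, A 24, L 25; go to Y.
At Y the remaining stops are A 12, L 15, U 16, G 26; go to A.
At A the remaining stops are L 3, U 4, G 14; go to L.
At L the remaining stops are U 7, G 17; go to U.
At U the remaining stops are G 15; go to G.
Return G→D: 22.
Total = 13 + 12 + 3 + 7 + 15 + 22 = 72.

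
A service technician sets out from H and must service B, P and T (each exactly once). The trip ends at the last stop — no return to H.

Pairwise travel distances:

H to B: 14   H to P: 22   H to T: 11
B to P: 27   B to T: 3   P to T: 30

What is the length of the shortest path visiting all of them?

There are 3! = 6 possible orderings.
H - B - P - T: 14+27+30 = 71
H - B - T - P: 14+3+30 = 47
H - P - B - T: 22+27+3 = 52
H - P - T - B: 22+30+3 = 55
H - T - B - P: 11+3+27 = 41
H - T - P - B: 11+30+27 = 68
The minimum is 41.
One shortest path: H → T → B → P.

Shortest open route: 41.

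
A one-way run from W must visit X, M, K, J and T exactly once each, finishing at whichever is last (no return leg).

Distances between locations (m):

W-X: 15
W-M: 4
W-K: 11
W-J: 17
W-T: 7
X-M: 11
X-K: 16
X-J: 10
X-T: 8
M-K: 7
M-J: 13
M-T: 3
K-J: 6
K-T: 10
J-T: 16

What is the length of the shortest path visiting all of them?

There are 5! = 120 possible orderings.
W → X → M → K → J → T: 15+11+7+6+16 = 55
W → X → M → K → T → J: 15+11+7+10+16 = 59
W → X → M → J → K → T: 15+11+13+6+10 = 55
W → X → M → J → T → K: 15+11+13+16+10 = 65
W → X → M → T → K → J: 15+11+3+10+6 = 45
W → X → M → T → J → K: 15+11+3+16+6 = 51
W → X → K → M → J → T: 15+16+7+13+16 = 67
W → X → K → M → T → J: 15+16+7+3+16 = 57
W → X → K → J → M → T: 15+16+6+13+3 = 53
W → X → K → J → T → M: 15+16+6+16+3 = 56
W → X → K → T → M → J: 15+16+10+3+13 = 57
W → X → K → T → J → M: 15+16+10+16+13 = 70
W → X → J → M → K → T: 15+10+13+7+10 = 55
W → X → J → M → T → K: 15+10+13+3+10 = 51
… (106 more)
W → M → T → X → J → K: 4+3+8+10+6 = 31  ← best
The minimum is 31.
One shortest path: W → M → T → X → J → K.

31 m — the minimum one-way total.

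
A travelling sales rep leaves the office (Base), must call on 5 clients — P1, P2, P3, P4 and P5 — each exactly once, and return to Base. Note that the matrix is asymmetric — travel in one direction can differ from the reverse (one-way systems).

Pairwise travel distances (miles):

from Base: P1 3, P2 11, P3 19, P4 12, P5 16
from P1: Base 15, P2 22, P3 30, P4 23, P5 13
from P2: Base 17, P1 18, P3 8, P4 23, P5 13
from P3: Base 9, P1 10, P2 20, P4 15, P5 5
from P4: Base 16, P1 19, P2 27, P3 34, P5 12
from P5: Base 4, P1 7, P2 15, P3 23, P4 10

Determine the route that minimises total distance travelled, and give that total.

Shortest round trip = 64 miles.

Base - P1 - P2 - P3 - P4 - P5 - Base: 3+22+8+15+12+4 = 64
Base - P1 - P2 - P3 - P5 - P4 - Base: 3+22+8+5+10+16 = 64
Base - P1 - P2 - P4 - P3 - P5 - Base: 3+22+23+34+5+4 = 91
Base - P1 - P2 - P4 - P5 - P3 - Base: 3+22+23+12+23+9 = 92
Base - P1 - P2 - P5 - P3 - P4 - Base: 3+22+13+23+15+16 = 92
Base - P1 - P2 - P5 - P4 - P3 - Base: 3+22+13+10+34+9 = 91
Base - P1 - P3 - P2 - P4 - P5 - Base: 3+30+20+23+12+4 = 92
Base - P1 - P3 - P2 - P5 - P4 - Base: 3+30+20+13+10+16 = 92
Base - P1 - P3 - P4 - P2 - P5 - Base: 3+30+15+27+13+4 = 92
Base - P1 - P3 - P4 - P5 - P2 - Base: 3+30+15+12+15+17 = 92
Base - P1 - P3 - P5 - P2 - P4 - Base: 3+30+5+15+23+16 = 92
Base - P1 - P3 - P5 - P4 - P2 - Base: 3+30+5+10+27+17 = 92
Base - P1 - P4 - P2 - P3 - P5 - Base: 3+23+27+8+5+4 = 70
Base - P1 - P4 - P2 - P5 - P3 - Base: 3+23+27+13+23+9 = 98
… (106 more)
The minimum is 64.
One optimal route: Base → P1 → P2 → P3 → P4 → P5 → Base.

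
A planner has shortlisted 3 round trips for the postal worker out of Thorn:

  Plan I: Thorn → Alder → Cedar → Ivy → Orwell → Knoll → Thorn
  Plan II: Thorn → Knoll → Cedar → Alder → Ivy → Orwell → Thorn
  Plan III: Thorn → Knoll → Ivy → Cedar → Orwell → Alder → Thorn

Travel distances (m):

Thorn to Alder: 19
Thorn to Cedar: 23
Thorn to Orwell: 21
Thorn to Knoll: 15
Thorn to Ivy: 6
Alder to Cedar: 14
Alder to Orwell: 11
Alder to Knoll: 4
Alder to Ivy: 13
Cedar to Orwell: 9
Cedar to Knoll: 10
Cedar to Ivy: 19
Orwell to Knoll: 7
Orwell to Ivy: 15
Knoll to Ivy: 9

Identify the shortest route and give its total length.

Shortest is Plan III, total 82 m.

Plan I: 19 + 14 + 19 + 15 + 7 + 15 = 89
Plan II: 15 + 10 + 14 + 13 + 15 + 21 = 88
Plan III: 15 + 9 + 19 + 9 + 11 + 19 = 82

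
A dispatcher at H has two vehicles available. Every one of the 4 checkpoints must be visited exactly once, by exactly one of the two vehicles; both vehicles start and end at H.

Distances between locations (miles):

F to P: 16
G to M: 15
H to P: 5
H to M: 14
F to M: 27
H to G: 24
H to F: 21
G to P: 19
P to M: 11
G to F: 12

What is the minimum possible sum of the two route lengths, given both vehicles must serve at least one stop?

Try each way of splitting the stops between the two vehicles (each non-empty) and, for each split, find the best tour for each vehicle:
  {G} + {F, P, M}: 48 + 62 = 110
  {F} + {G, P, M}: 42 + 53 = 95
  {G, F} + {P, M}: 57 + 30 = 87
  {P} + {G, F, M}: 10 + 62 = 72
  {G, P} + {F, M}: 48 + 62 = 110
  {F, P} + {G, M}: 42 + 53 = 95
  … (7 splits in total)
Best: vehicle 1 H → P → H = 10; vehicle 2 H → F → G → M → H = 62; combined 72.

Minimum combined distance: 72 miles.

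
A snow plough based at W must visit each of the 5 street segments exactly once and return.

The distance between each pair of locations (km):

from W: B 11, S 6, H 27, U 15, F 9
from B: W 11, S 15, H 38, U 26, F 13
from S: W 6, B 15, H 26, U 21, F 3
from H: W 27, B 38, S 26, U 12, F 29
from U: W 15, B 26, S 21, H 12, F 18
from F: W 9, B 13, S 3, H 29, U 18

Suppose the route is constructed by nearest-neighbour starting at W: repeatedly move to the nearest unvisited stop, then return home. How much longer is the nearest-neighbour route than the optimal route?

From W: S=6, F=9, B=11, U=15, H=27 → choose S (6).
From S: F=3, B=15, U=21, H=26 → choose F (3).
From F: B=13, U=18, H=29 → choose B (13).
From B: U=26, H=38 → choose U (26).
From U: H=12 → choose H (12).
NN route W → S → F → B → U → H → W costs 87.
Optimal: W → B → F → S → H → U → W costs 80 (by enumerating all 60 distinct tours).
Excess = 87 − 80 = 7.

Excess over optimum: 7 km.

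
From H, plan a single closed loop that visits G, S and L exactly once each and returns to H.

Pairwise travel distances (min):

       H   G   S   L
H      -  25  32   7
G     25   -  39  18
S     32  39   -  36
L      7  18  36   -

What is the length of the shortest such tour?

With 3 stops there are 3!/2 = 3 distinct round trips (a route and its reverse cost the same).
H-G-S-L-H: 25+39+36+7 = 107
H-G-L-S-H: 25+18+36+32 = 111
H-S-G-L-H: 32+39+18+7 = 96
The minimum is 96.
One optimal route: H → S → G → L → H (or its reverse).

Minimum total distance: 96 min.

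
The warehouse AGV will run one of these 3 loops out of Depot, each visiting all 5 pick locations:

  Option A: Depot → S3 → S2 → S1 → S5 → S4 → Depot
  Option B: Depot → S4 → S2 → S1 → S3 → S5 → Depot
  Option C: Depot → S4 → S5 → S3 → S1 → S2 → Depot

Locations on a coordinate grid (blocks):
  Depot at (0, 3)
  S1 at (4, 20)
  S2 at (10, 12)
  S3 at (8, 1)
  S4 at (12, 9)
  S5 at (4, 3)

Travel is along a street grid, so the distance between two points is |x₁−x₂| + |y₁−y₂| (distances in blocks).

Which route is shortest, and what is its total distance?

Option A: 10 + 13 + 14 + 17 + 14 + 18 = 86
Option B: 18 + 5 + 14 + 23 + 6 + 4 = 70
Option C: 18 + 14 + 6 + 23 + 14 + 19 = 94

70 blocks — Option B is the shortest.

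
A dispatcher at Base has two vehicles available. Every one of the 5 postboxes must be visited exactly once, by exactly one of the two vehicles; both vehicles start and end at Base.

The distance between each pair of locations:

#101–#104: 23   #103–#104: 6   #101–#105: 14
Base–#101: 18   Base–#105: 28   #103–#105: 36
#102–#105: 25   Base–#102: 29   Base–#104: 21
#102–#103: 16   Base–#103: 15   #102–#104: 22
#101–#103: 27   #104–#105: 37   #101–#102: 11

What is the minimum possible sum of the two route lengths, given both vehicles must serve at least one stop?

Minimum combined distance: 124.

Check every non-empty split of the stops between the two vehicles; for each half take its own optimal tour:
  {#101} + {#102, #103, #104, #105}: 36 + 96 = 132
  {#102} + {#101, #103, #104, #105}: 58 + 86 = 144
  {#101, #102} + {#103, #104, #105}: 58 + 86 = 144
  {#103} + {#101, #102, #104, #105}: 30 + 96 = 126
  {#101, #103} + {#102, #104, #105}: 60 + 96 = 156
  {#102, #103} + {#101, #104, #105}: 60 + 86 = 146
  … (15 splits in total)
  {#103, #104} + {#101, #102, #105}: 42 + 82 = 124  ← best
Best: vehicle 1 Base → #103 → #104 → Base = 42; vehicle 2 Base → #101 → #102 → #105 → Base = 82; combined 124.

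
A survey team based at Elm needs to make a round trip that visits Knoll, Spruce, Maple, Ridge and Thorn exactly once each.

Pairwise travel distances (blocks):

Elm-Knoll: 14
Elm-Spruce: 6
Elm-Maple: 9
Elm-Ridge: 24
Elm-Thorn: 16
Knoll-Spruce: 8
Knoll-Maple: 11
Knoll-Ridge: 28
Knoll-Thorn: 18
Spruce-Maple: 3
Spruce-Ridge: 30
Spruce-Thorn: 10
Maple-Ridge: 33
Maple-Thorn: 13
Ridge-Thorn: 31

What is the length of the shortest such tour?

Elm - Knoll - Spruce - Maple - Ridge - Thorn - Elm: 14+8+3+33+31+16 = 105
Elm - Knoll - Spruce - Maple - Thorn - Ridge - Elm: 14+8+3+13+31+24 = 93
Elm - Knoll - Spruce - Ridge - Maple - Thorn - Elm: 14+8+30+33+13+16 = 114
Elm - Knoll - Spruce - Ridge - Thorn - Maple - Elm: 14+8+30+31+13+9 = 105
Elm - Knoll - Spruce - Thorn - Maple - Ridge - Elm: 14+8+10+13+33+24 = 102
Elm - Knoll - Spruce - Thorn - Ridge - Maple - Elm: 14+8+10+31+33+9 = 105
Elm - Knoll - Maple - Spruce - Ridge - Thorn - Elm: 14+11+3+30+31+16 = 105
Elm - Knoll - Maple - Spruce - Thorn - Ridge - Elm: 14+11+3+10+31+24 = 93
Elm - Knoll - Maple - Ridge - Spruce - Thorn - Elm: 14+11+33+30+10+16 = 114
Elm - Knoll - Maple - Ridge - Thorn - Spruce - Elm: 14+11+33+31+10+6 = 105
Elm - Knoll - Maple - Thorn - Spruce - Ridge - Elm: 14+11+13+10+30+24 = 102
Elm - Knoll - Maple - Thorn - Ridge - Spruce - Elm: 14+11+13+31+30+6 = 105
Elm - Knoll - Ridge - Spruce - Maple - Thorn - Elm: 14+28+30+3+13+16 = 104
Elm - Knoll - Ridge - Spruce - Thorn - Maple - Elm: 14+28+30+10+13+9 = 104
… (46 more)
Elm - Spruce - Maple - Thorn - Knoll - Ridge - Elm: 6+3+13+18+28+24 = 92  ← best
The minimum is 92.
One optimal route: Elm → Spruce → Maple → Thorn → Knoll → Ridge → Elm (or its reverse).

92 blocks — the shortest possible round trip.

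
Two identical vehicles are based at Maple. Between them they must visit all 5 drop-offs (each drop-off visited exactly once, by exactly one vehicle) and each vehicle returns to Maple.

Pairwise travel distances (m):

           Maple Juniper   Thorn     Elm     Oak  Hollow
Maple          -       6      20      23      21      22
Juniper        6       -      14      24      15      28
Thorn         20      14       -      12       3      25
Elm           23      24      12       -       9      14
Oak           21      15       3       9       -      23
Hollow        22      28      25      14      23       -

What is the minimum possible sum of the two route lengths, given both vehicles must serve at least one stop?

There are 2^4 − 1 = 15 ways to divide the 5 stops into two non-empty groups. For each, the best each vehicle can do is its own shortest tour through its group:
  {Juniper} + {Thorn, Elm, Oak, Hollow}: 12 + 68 = 80
  {Thorn} + {Juniper, Elm, Oak, Hollow}: 40 + 66 = 106
  {Juniper, Thorn} + {Elm, Oak, Hollow}: 40 + 66 = 106
  {Elm} + {Juniper, Thorn, Oak, Hollow}: 46 + 68 = 114
  {Juniper, Elm} + {Thorn, Oak, Hollow}: 53 + 68 = 121
  {Thorn, Elm} + {Juniper, Oak, Hollow}: 55 + 66 = 121
  … (15 splits in total)
Best: vehicle 1 Maple → Juniper → Maple = 12; vehicle 2 Maple → Thorn → Oak → Elm → Hollow → Maple = 68; combined 80.

Minimum combined distance: 80 m.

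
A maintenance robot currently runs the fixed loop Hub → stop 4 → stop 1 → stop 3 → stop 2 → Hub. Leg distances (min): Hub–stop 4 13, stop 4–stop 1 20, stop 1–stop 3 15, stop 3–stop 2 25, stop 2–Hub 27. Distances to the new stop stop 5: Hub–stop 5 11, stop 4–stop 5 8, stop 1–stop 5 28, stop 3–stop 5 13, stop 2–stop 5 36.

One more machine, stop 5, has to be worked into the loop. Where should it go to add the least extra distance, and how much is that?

Adding 6 min by placing stop 5 on the Hub–stop 4 leg.

Insertion cost between consecutive stops i–j is d(i,stop 5) + d(stop 5,j) − d(i,j):
  between Hub and stop 4: 11 + 8 − 13 = 6
  between stop 4 and stop 1: 8 + 28 − 20 = 16
  between stop 1 and stop 3: 28 + 13 − 15 = 26
  between stop 3 and stop 2: 13 + 36 − 25 = 24
  between stop 2 and Hub: 36 + 11 − 27 = 20
Cheapest insertion is between Hub and stop 4, adding 6.
New total = 100 + 6 = 106.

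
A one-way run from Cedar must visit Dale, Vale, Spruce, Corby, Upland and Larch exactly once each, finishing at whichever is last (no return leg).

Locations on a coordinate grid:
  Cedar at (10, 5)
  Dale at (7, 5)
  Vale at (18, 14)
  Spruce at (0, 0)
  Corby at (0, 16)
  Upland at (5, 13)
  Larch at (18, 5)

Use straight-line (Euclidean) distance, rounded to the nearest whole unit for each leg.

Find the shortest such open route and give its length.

Shortest open route: 56.

There are 6! = 720 possible orderings.
Cedar → Dale → Vale → Spruce → Corby → Upland → Larch: 3+14+23+16+6+15 = 77
Cedar → Dale → Vale → Spruce → Corby → Larch → Upland: 3+14+23+16+21+15 = 92
Cedar → Dale → Vale → Spruce → Upland → Corby → Larch: 3+14+23+14+6+21 = 81
Cedar → Dale → Vale → Spruce → Upland → Larch → Corby: 3+14+23+14+15+21 = 90
Cedar → Dale → Vale → Spruce → Larch → Corby → Upland: 3+14+23+19+21+6 = 86
Cedar → Dale → Vale → Spruce → Larch → Upland → Corby: 3+14+23+19+15+6 = 80
Cedar → Dale → Vale → Corby → Spruce → Upland → Larch: 3+14+18+16+14+15 = 80
Cedar → Dale → Vale → Corby → Spruce → Larch → Upland: 3+14+18+16+19+15 = 85
… (712 more)
Cedar → Dale → Spruce → Corby → Upland → Vale → Larch: 3+9+16+6+13+9 = 56  ← best
The minimum is 56.
One shortest path: Cedar → Dale → Spruce → Corby → Upland → Vale → Larch.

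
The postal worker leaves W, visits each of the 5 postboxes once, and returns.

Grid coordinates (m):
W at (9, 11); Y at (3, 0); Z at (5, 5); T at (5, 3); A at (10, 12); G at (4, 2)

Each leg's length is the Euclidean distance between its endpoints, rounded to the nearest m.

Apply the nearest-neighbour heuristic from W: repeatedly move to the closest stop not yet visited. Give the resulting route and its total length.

Total distance 28 m via the nearest-neighbour route W → A → Z → T → G → Y → W.

From W: distances to unvisited — A=1, Z=7, T=9, G=10, Y=13. Nearest is A (1).
From A: distances to unvisited — Z=9, T=10, G=12, Y=14. Nearest is Z (9).
From Z: distances to unvisited — T=2, G=3, Y=5. Nearest is T (2).
From T: distances to unvisited — G=1, Y=4. Nearest is G (1).
From G: distances to unvisited — Y=2. Nearest is Y (2).
Return Y→W: 13.
Total = 1 + 9 + 2 + 1 + 2 + 13 = 28.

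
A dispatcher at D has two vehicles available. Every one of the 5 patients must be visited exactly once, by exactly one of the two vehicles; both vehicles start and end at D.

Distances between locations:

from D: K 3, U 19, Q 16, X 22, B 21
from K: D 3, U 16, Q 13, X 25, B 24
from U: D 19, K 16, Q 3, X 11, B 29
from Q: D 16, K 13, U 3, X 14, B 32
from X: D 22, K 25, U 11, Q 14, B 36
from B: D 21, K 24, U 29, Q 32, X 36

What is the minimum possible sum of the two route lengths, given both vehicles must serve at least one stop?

Minimum combined distance: 93.

Try each way of splitting the stops between the two vehicles (each non-empty) and, for each split, find the best tour for each vehicle:
  {K} + {U, Q, X, B}: 6 + 87 = 93
  {U} + {K, Q, X, B}: 38 + 87 = 125
  {K, U} + {Q, X, B}: 38 + 87 = 125
  {Q} + {K, U, X, B}: 32 + 87 = 119
  {K, Q} + {U, X, B}: 32 + 83 = 115
  {U, Q} + {K, X, B}: 38 + 85 = 123
  … (15 splits in total)
Best: vehicle 1 D → K → D = 6; vehicle 2 D → Q → U → X → B → D = 87; combined 93.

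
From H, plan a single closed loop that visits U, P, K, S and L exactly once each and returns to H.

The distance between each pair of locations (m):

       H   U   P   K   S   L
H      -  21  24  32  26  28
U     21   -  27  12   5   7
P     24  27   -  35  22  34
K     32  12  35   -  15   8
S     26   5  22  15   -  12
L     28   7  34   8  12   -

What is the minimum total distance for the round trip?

There are 60 distinct closed tours to check (reversals are equivalent).
H → U → P → K → S → L → H: 21+27+35+15+12+28 = 138
H → U → P → K → L → S → H: 21+27+35+8+12+26 = 129
H → U → P → S → K → L → H: 21+27+22+15+8+28 = 121
H → U → P → S → L → K → H: 21+27+22+12+8+32 = 122
H → U → P → L → K → S → H: 21+27+34+8+15+26 = 131
H → U → P → L → S → K → H: 21+27+34+12+15+32 = 141
H → U → K → P → S → L → H: 21+12+35+22+12+28 = 130
H → U → K → P → L → S → H: 21+12+35+34+12+26 = 140
H → U → K → S → P → L → H: 21+12+15+22+34+28 = 132
H → U → K → S → L → P → H: 21+12+15+12+34+24 = 118
H → U → K → L → P → S → H: 21+12+8+34+22+26 = 123
H → U → K → L → S → P → H: 21+12+8+12+22+24 = 99
H → U → S → P → K → L → H: 21+5+22+35+8+28 = 119
H → U → S → P → L → K → H: 21+5+22+34+8+32 = 122
… (46 more)
H → U → L → K → S → P → H: 21+7+8+15+22+24 = 97  ← best
The minimum is 97.
One optimal route: H → U → L → K → S → P → H (or its reverse).

97 m — the shortest possible round trip.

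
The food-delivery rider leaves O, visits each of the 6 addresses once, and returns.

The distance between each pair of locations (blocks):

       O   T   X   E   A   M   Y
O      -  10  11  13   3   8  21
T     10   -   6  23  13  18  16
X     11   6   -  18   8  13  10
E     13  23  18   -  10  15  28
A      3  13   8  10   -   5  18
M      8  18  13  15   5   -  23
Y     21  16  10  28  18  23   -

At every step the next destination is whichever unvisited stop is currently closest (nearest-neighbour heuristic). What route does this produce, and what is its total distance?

84 blocks along O → A → M → X → T → Y → E → O.

From O: distances to unvisited — A=3, M=8, T=10, X=11, E=13, Y=21. Nearest is A (3).
From A: distances to unvisited — M=5, X=8, E=10, T=13, Y=18. Nearest is M (5).
From M: distances to unvisited — X=13, E=15, T=18, Y=23. Nearest is X (13).
From X: distances to unvisited — T=6, Y=10, E=18. Nearest is T (6).
From T: distances to unvisited — Y=16, E=23. Nearest is Y (16).
From Y: distances to unvisited — E=28. Nearest is E (28).
Return E→O: 13.
Total = 3 + 5 + 13 + 6 + 16 + 28 + 13 = 84.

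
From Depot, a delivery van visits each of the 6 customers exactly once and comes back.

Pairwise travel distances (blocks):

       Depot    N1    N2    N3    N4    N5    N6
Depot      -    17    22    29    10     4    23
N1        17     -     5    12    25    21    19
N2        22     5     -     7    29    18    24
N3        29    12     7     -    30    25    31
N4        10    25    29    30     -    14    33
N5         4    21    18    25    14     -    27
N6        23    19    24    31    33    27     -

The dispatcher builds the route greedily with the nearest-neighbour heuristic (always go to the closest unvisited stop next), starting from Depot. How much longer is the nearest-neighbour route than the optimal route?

The nearest-neighbour route is 7 blocks longer than optimal.

From Depot: N5=4, N4=10, N1=17, N2=22, N6=23, N3=29 → choose N5 (4).
From N5: N4=14, N2=18, N1=21, N3=25, N6=27 → choose N4 (14).
From N4: N1=25, N2=29, N3=30, N6=33 → choose N1 (25).
From N1: N2=5, N3=12, N6=19 → choose N2 (5).
From N2: N3=7, N6=24 → choose N3 (7).
From N3: N6=31 → choose N6 (31).
NN route Depot → N5 → N4 → N1 → N2 → N3 → N6 → Depot costs 109.
Optimal: Depot → N4 → N3 → N2 → N1 → N6 → N5 → Depot costs 102 (by enumerating all 360 distinct tours).
Excess = 109 − 102 = 7.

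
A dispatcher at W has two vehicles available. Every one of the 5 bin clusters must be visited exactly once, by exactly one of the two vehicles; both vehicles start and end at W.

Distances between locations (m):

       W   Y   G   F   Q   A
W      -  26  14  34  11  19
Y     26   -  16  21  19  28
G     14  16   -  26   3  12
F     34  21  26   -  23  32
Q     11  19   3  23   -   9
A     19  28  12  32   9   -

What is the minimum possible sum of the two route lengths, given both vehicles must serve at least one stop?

Try each way of splitting the stops between the two vehicles (each non-empty) and, for each split, find the best tour for each vehicle:
  {Y} + {G, F, Q, A}: 52 + 91 = 143
  {G} + {Y, F, Q, A}: 28 + 98 = 126
  {Y, G} + {F, Q, A}: 56 + 85 = 141
  {F} + {Y, G, Q, A}: 68 + 73 = 141
  {Y, F} + {G, Q, A}: 81 + 45 = 126
  {G, F} + {Y, Q, A}: 74 + 73 = 147
  … (15 splits in total)
  {Y, G, F, Q} + {A}: 85 + 38 = 123  ← best
Best: vehicle 1 W → G → Y → F → Q → W = 85; vehicle 2 W → A → W = 38; combined 123.

Minimum combined distance: 123 m.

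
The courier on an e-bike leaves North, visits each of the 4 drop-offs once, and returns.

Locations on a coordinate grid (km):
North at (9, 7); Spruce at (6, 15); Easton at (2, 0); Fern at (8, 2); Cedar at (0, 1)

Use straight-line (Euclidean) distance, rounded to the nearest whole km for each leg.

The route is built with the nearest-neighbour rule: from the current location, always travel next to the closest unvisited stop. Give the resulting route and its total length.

North → [Fern:5 / Spruce:9 / Easton:10 / Cedar:11] → Fern (5)
Fern → [Easton:6 / Cedar:8 / Spruce:13] → Easton (6)
Easton → [Cedar:2 / Spruce:16] → Cedar (2)
Cedar → [Spruce:15] → Spruce (15)
Return Spruce→North: 9.
Total = 5 + 6 + 2 + 15 + 9 = 37.

Nearest-neighbour total = 37 km; route North → Fern → Easton → Cedar → Spruce → North.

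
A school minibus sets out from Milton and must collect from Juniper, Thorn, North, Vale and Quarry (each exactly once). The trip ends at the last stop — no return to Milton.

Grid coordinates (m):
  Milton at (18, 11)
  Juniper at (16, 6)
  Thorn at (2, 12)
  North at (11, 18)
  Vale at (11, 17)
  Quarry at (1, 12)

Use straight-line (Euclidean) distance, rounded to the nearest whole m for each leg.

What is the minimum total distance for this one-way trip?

Shortest open route: 30 m.

There are 5! = 120 possible orderings.
Milton→Juniper→Thorn→North→Vale→Quarry: 5+15+11+1+11 = 43
Milton→Juniper→Thorn→North→Quarry→Vale: 5+15+11+12+11 = 54
Milton→Juniper→Thorn→Vale→North→Quarry: 5+15+10+1+12 = 43
Milton→Juniper→Thorn→Vale→Quarry→North: 5+15+10+11+12 = 53
Milton→Juniper→Thorn→Quarry→North→Vale: 5+15+1+12+1 = 34
Milton→Juniper→Thorn→Quarry→Vale→North: 5+15+1+11+1 = 33
Milton→Juniper→North→Thorn→Vale→Quarry: 5+13+11+10+11 = 50
Milton→Juniper→North→Thorn→Quarry→Vale: 5+13+11+1+11 = 41
Milton→Juniper→North→Vale→Thorn→Quarry: 5+13+1+10+1 = 30
Milton→Juniper→North→Vale→Quarry→Thorn: 5+13+1+11+1 = 31
Milton→Juniper→North→Quarry→Thorn→Vale: 5+13+12+1+10 = 41
Milton→Juniper→North→Quarry→Vale→Thorn: 5+13+12+11+10 = 51
Milton→Juniper→Vale→Thorn→North→Quarry: 5+12+10+11+12 = 50
Milton→Juniper→Vale→Thorn→Quarry→North: 5+12+10+1+12 = 40
… (106 more)
The minimum is 30.
One shortest path: Milton → Juniper → North → Vale → Thorn → Quarry.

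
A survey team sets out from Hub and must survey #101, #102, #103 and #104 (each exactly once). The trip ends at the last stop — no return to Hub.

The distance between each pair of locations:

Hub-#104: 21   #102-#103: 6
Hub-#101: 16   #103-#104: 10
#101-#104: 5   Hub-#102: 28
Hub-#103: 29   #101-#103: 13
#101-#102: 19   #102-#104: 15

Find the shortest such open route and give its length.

Shortest open route: 37.

There are 4! = 24 possible orderings.
Hub→#101→#102→#103→#104: 16+19+6+10 = 51
Hub→#101→#102→#104→#103: 16+19+15+10 = 60
Hub→#101→#103→#102→#104: 16+13+6+15 = 50
Hub→#101→#103→#104→#102: 16+13+10+15 = 54
Hub→#101→#104→#102→#103: 16+5+15+6 = 42
Hub→#101→#104→#103→#102: 16+5+10+6 = 37
Hub→#102→#101→#103→#104: 28+19+13+10 = 70
Hub→#102→#101→#104→#103: 28+19+5+10 = 62
Hub→#102→#103→#101→#104: 28+6+13+5 = 52
Hub→#102→#103→#104→#101: 28+6+10+5 = 49
Hub→#102→#104→#101→#103: 28+15+5+13 = 61
Hub→#102→#104→#103→#101: 28+15+10+13 = 66
Hub→#103→#101→#102→#104: 29+13+19+15 = 76
Hub→#103→#101→#104→#102: 29+13+5+15 = 62
… (10 more)
The minimum is 37.
One shortest path: Hub → #101 → #104 → #103 → #102.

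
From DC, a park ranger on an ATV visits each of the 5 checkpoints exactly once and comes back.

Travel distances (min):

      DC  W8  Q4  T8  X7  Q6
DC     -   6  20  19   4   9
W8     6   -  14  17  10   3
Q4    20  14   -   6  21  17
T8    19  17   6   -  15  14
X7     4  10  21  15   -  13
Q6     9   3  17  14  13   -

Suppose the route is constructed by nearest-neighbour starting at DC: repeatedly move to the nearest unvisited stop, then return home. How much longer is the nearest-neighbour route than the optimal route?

Excess over optimum: 6 min.

DC: X7=4, W8=6, Q6=9, T8=19, Q4=20 ⇒ X7
X7: W8=10, Q6=13, T8=15, Q4=21 ⇒ W8
W8: Q6=3, Q4=14, T8=17 ⇒ Q6
Q6: T8=14, Q4=17 ⇒ T8
T8: Q4=6 ⇒ Q4
NN route DC → X7 → W8 → Q6 → T8 → Q4 → DC costs 57.
Optimal: DC → W8 → Q6 → Q4 → T8 → X7 → DC costs 51 (by enumerating all 60 distinct tours).
Excess = 57 − 51 = 6.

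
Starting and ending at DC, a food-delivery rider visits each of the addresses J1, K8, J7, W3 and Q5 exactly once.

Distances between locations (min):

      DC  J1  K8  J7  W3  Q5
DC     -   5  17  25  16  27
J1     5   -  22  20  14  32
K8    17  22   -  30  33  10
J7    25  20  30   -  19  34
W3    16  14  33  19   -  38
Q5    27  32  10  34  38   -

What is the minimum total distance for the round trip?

Minimum total distance: 99 min.

DC → J1 → K8 → J7 → W3 → Q5 → DC: 5+22+30+19+38+27 = 141
DC → J1 → K8 → J7 → Q5 → W3 → DC: 5+22+30+34+38+16 = 145
DC → J1 → K8 → W3 → J7 → Q5 → DC: 5+22+33+19+34+27 = 140
DC → J1 → K8 → W3 → Q5 → J7 → DC: 5+22+33+38+34+25 = 157
DC → J1 → K8 → Q5 → J7 → W3 → DC: 5+22+10+34+19+16 = 106
DC → J1 → K8 → Q5 → W3 → J7 → DC: 5+22+10+38+19+25 = 119
DC → J1 → J7 → K8 → W3 → Q5 → DC: 5+20+30+33+38+27 = 153
DC → J1 → J7 → K8 → Q5 → W3 → DC: 5+20+30+10+38+16 = 119
DC → J1 → J7 → W3 → K8 → Q5 → DC: 5+20+19+33+10+27 = 114
DC → J1 → J7 → W3 → Q5 → K8 → DC: 5+20+19+38+10+17 = 109
DC → J1 → J7 → Q5 → K8 → W3 → DC: 5+20+34+10+33+16 = 118
DC → J1 → J7 → Q5 → W3 → K8 → DC: 5+20+34+38+33+17 = 147
DC → J1 → W3 → K8 → J7 → Q5 → DC: 5+14+33+30+34+27 = 143
DC → J1 → W3 → K8 → Q5 → J7 → DC: 5+14+33+10+34+25 = 121
… (46 more)
DC → J1 → W3 → J7 → Q5 → K8 → DC: 5+14+19+34+10+17 = 99  ← best
The minimum is 99.
One optimal route: DC → J1 → W3 → J7 → Q5 → K8 → DC (or its reverse).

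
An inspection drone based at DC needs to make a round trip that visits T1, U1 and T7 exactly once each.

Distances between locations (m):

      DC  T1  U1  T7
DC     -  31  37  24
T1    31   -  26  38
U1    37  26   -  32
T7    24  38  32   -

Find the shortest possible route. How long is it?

Shortest round trip = 113 m.

DC → T1 → U1 → T7 → DC: 31+26+32+24 = 113
DC → T1 → T7 → U1 → DC: 31+38+32+37 = 138
DC → U1 → T1 → T7 → DC: 37+26+38+24 = 125
The minimum is 113.
One optimal route: DC → T1 → U1 → T7 → DC (or its reverse).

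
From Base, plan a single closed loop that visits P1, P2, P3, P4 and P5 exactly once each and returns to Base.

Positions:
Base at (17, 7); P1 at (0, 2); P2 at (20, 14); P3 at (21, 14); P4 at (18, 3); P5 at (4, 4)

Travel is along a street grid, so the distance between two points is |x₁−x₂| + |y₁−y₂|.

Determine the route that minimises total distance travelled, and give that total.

With 5 stops there are 5!/2 = 60 distinct round trips (a route and its reverse cost the same).
Base-P1-P2-P3-P4-P5-Base: 22+32+1+14+15+16 = 100
Base-P1-P2-P3-P5-P4-Base: 22+32+1+27+15+5 = 102
Base-P1-P2-P4-P3-P5-Base: 22+32+13+14+27+16 = 124
Base-P1-P2-P4-P5-P3-Base: 22+32+13+15+27+11 = 120
Base-P1-P2-P5-P3-P4-Base: 22+32+26+27+14+5 = 126
Base-P1-P2-P5-P4-P3-Base: 22+32+26+15+14+11 = 120
Base-P1-P3-P2-P4-P5-Base: 22+33+1+13+15+16 = 100
Base-P1-P3-P2-P5-P4-Base: 22+33+1+26+15+5 = 102
Base-P1-P3-P4-P2-P5-Base: 22+33+14+13+26+16 = 124
Base-P1-P3-P4-P5-P2-Base: 22+33+14+15+26+10 = 120
Base-P1-P3-P5-P2-P4-Base: 22+33+27+26+13+5 = 126
Base-P1-P3-P5-P4-P2-Base: 22+33+27+15+13+10 = 120
Base-P1-P4-P2-P3-P5-Base: 22+19+13+1+27+16 = 98
Base-P1-P4-P2-P5-P3-Base: 22+19+13+26+27+11 = 118
… (46 more)
Base-P2-P3-P4-P1-P5-Base: 10+1+14+19+6+16 = 66  ← best
The minimum is 66.
One optimal route: Base → P2 → P3 → P4 → P1 → P5 → Base (or its reverse).

Shortest round trip = 66.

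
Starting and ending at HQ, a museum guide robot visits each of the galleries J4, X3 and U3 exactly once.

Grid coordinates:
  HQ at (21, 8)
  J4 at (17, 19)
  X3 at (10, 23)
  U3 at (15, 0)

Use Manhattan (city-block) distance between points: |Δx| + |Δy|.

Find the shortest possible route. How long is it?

With 3 stops there are 3!/2 = 3 distinct round trips (a route and its reverse cost the same).
HQ → J4 → X3 → U3 → HQ: 15+11+28+14 = 68
HQ → J4 → U3 → X3 → HQ: 15+21+28+26 = 90
HQ → X3 → J4 → U3 → HQ: 26+11+21+14 = 72
The minimum is 68.
One optimal route: HQ → J4 → X3 → U3 → HQ (or its reverse).

Minimum total distance: 68.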